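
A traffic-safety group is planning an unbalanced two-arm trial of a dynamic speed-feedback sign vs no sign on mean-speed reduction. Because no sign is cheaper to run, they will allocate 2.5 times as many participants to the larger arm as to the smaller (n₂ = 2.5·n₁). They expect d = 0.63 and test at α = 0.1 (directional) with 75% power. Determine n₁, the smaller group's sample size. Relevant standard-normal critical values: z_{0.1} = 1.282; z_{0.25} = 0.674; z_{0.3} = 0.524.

n₁ = 14

With allocation ratio k = n₂/n₁ = 2.5, Var(x̄₁−x̄₂) = σ²(1/n₁ + 1/(k·n₁)) = σ²·(k+1)/(k·n₁).
So n₁ = (1 + 1/k)·((z_{α} + z_β)/d)² = 1.400 × (1.956/0.63)².
n₁ = 1.400 × 9.64 = 13.5.
Round up: n₁ = 14, giving n₂ = 2.5 × 14 = 35.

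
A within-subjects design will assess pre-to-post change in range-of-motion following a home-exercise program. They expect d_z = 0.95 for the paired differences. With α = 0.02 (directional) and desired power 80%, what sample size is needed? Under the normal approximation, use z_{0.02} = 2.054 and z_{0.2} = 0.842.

For a paired (one-sample on differences) test: n = ((z_{α} + z_β) / d)².
z_{α} + z_β = 2.054 + 0.842 = 2.896.
n = (2.896 / 0.95)² = 3.048² = 9.29.
Round up.

n = 10 pairs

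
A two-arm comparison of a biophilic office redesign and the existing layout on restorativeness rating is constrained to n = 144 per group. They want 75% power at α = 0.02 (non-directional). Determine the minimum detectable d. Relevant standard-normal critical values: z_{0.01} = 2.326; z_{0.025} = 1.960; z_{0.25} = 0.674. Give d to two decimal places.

d_min ≈ 0.35

For two independent groups of n = 144 each: d_min = (z_{α/2} + z_β)·√(2/n).
z-sum = 2.326 + 0.674 = 3.000.
d_min = 3.000 × √(2/144) = 3.000 × 0.1179 = 0.354.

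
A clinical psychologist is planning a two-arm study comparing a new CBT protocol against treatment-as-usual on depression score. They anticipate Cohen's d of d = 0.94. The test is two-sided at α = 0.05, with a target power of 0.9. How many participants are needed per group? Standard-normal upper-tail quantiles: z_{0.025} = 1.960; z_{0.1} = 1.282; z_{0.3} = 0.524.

n = 24 per group

For two independent groups with equal n: n = 2·((z_{α/2} + z_β) / d)².
z_{α/2} + z_β = 1.960 + 1.282 = 3.242.
n = 2 × (3.242 / 0.94)² = 2 × 3.449² = 2 × 11.90 = 23.8.
Round up to the next whole participant.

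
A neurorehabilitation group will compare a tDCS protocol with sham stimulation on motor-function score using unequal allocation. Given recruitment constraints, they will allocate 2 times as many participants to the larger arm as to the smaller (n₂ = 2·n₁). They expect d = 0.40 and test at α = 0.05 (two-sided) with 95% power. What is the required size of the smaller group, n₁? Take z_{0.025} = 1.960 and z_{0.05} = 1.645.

With allocation ratio k = n₂/n₁ = 2, Var(x̄₁−x̄₂) = σ²(1/n₁ + 1/(k·n₁)) = σ²·(k+1)/(k·n₁).
So n₁ = (1 + 1/k)·((z_{α/2} + z_β)/d)² = 1.500 × (3.605/0.40)².
n₁ = 1.500 × 81.23 = 121.8.
Round up: n₁ = 122, giving n₂ = 2 × 122 = 244.

n₁ = 122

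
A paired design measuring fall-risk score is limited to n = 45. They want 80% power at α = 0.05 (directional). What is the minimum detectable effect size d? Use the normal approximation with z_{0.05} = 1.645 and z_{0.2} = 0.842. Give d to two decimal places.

For a single sample (or paired design) of n = 45: d_min = (z_{α} + z_β)/√n.
z-sum = 1.645 + 0.842 = 2.487.
d_min = 2.487 / √45 = 2.487 / 6.708 = 0.371.

d_min ≈ 0.37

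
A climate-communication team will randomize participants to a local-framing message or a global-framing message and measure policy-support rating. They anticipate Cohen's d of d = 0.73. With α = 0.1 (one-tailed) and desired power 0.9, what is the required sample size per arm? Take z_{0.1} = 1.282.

For two independent groups with equal n: n = 2·((z_{α} + z_β) / d)².
z_{α} + z_β = 1.282 + 1.282 = 2.564.
n = 2 × (2.564 / 0.73)² = 2 × 3.512² = 2 × 12.34 = 24.7.
Round up to the next whole participant.

n = 25 per group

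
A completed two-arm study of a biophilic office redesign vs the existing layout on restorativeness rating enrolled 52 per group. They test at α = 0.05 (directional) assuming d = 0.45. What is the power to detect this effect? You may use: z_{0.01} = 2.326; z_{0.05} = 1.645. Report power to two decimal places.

For two equal groups, power = Φ(d·√(n/2) − z_{α}).
d·√(n/2) = 0.45 × √(52/2) = 0.45 × 5.099 = 2.295.
z_β = 2.295 − 1.645 = 0.650.
Power = Φ(0.650) = 0.742.

power ≈ 0.74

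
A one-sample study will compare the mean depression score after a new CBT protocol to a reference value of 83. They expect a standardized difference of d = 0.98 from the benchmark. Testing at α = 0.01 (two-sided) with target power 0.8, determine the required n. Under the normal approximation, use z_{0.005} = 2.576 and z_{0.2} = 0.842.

For a one-sample test: n = ((z_{α/2} + z_β) / d)².
z_{α/2} + z_β = 2.576 + 0.842 = 3.418.
n = (3.418 / 0.98)² = 3.488² = 12.16.
Round up.

n = 13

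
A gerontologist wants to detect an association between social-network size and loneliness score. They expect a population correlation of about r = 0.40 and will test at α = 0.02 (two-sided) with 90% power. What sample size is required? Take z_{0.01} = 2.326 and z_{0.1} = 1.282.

Fisher's z: C = ½·ln((1+r)/(1−r)) = ½·ln(2.3333) = 0.4236.
n = ((z_{α/2} + z_β)/C)² + 3.
(2.326 + 1.282) / 0.4236 = 3.608 / 0.4236 = 8.517.
n = 8.517² + 3 = 72.55 + 3 = 75.5.
Round up.

n = 76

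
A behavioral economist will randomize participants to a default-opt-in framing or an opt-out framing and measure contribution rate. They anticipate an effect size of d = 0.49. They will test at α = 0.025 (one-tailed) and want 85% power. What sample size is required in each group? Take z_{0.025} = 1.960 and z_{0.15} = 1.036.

For two independent groups with equal n: n = 2·((z_{α} + z_β) / d)².
z_{α} + z_β = 1.960 + 1.036 = 2.996.
n = 2 × (2.996 / 0.49)² = 2 × 6.114² = 2 × 37.38 = 74.8.
Round up to the next whole participant.

n = 75 per group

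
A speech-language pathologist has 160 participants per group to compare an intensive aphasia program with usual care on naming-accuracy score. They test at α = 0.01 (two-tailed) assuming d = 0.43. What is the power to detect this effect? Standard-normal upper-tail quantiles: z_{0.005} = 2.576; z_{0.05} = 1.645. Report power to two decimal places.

power ≈ 0.90

For two equal groups, power = Φ(d·√(n/2) − z_{α/2}).
d·√(n/2) = 0.43 × √(160/2) = 0.43 × 8.944 = 3.846.
z_β = 3.846 − 2.576 = 1.270.
Power = Φ(1.270) = 0.898.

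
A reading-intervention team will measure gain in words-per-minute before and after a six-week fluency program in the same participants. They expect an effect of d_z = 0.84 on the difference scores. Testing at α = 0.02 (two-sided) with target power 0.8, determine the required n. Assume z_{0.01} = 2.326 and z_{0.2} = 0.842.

n = 15 pairs

For a paired (one-sample on differences) test: n = ((z_{α/2} + z_β) / d)².
z_{α/2} + z_β = 2.326 + 0.842 = 3.168.
n = (3.168 / 0.84)² = 3.771² = 14.22.
Round up.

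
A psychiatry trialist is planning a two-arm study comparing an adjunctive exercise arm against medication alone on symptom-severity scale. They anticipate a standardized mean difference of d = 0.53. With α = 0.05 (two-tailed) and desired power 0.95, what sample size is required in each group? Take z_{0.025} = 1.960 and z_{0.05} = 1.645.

n = 93 per group

For two independent groups with equal n: n = 2·((z_{α/2} + z_β) / d)².
z_{α/2} + z_β = 1.960 + 1.645 = 3.605.
n = 2 × (3.605 / 0.53)² = 2 × 6.802² = 2 × 46.27 = 92.5.
Round up to the next whole participant.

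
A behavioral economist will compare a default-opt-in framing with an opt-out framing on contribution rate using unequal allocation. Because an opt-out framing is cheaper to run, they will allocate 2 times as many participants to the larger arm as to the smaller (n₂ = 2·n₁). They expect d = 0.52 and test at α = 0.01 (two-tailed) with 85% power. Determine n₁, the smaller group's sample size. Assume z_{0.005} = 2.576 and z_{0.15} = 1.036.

With allocation ratio k = n₂/n₁ = 2, Var(x̄₁−x̄₂) = σ²(1/n₁ + 1/(k·n₁)) = σ²·(k+1)/(k·n₁).
So n₁ = (1 + 1/k)·((z_{α/2} + z_β)/d)² = 1.500 × (3.612/0.52)².
n₁ = 1.500 × 48.25 = 72.4.
Round up: n₁ = 73, giving n₂ = 2 × 73 = 146.

n₁ = 73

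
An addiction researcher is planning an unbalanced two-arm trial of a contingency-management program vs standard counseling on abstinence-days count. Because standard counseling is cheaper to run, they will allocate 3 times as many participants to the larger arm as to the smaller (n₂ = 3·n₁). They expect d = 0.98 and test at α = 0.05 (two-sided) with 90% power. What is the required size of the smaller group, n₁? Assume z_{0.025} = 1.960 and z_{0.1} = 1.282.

With allocation ratio k = n₂/n₁ = 3, Var(x̄₁−x̄₂) = σ²(1/n₁ + 1/(k·n₁)) = σ²·(k+1)/(k·n₁).
So n₁ = (1 + 1/k)·((z_{α/2} + z_β)/d)² = 1.333 × (3.242/0.98)².
n₁ = 1.333 × 10.94 = 14.6.
Round up: n₁ = 15, giving n₂ = 3 × 15 = 45.

n₁ = 15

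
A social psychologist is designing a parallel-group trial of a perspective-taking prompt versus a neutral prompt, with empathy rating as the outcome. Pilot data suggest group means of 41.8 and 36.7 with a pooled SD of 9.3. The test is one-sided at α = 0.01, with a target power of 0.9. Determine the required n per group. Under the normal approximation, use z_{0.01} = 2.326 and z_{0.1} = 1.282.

n = 87 per group

Cohen's d = |M₁ − M₂| / SD_pooled = |41.8 − 36.7| / 9.3 = 5.1 / 9.3 = 0.548.
For two independent groups with equal n: n = 2·((z_{α} + z_β) / d)².
z_{α} + z_β = 2.326 + 1.282 = 3.608.
n = 2 × (3.608 / 0.548)² = 2 × 6.584² = 2 × 43.35 = 86.7.
Round up to the next whole participant.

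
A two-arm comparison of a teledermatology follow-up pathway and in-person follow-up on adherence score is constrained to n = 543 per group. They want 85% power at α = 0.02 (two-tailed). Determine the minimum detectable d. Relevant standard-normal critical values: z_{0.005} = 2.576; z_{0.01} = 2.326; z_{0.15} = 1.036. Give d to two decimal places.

For two independent groups of n = 543 each: d_min = (z_{α/2} + z_β)·√(2/n).
z-sum = 2.326 + 1.036 = 3.362.
d_min = 3.362 × √(2/543) = 3.362 × 0.0607 = 0.204.

d_min ≈ 0.20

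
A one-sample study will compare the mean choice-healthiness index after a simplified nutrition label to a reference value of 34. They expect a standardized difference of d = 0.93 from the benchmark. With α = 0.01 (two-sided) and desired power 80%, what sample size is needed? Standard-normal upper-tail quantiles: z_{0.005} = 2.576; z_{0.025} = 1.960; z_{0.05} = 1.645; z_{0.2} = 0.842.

For a one-sample test: n = ((z_{α/2} + z_β) / d)².
z_{α/2} + z_β = 2.576 + 0.842 = 3.418.
n = (3.418 / 0.93)² = 3.675² = 13.51.
Round up.

n = 14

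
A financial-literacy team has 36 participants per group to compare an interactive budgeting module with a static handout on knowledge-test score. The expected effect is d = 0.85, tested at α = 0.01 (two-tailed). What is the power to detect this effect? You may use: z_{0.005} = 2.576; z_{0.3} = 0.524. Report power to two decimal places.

power ≈ 0.85

For two equal groups, power = Φ(d·√(n/2) − z_{α/2}).
d·√(n/2) = 0.85 × √(36/2) = 0.85 × 4.243 = 3.606.
z_β = 3.606 − 2.576 = 1.030.
Power = Φ(1.030) = 0.849.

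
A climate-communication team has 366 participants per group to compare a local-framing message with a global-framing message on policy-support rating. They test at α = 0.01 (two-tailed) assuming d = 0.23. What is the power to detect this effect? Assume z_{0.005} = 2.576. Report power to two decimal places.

power ≈ 0.70

For two equal groups, power = Φ(d·√(n/2) − z_{α/2}).
d·√(n/2) = 0.23 × √(366/2) = 0.23 × 13.528 = 3.111.
z_β = 3.111 − 2.576 = 0.535.
Power = Φ(0.535) = 0.704.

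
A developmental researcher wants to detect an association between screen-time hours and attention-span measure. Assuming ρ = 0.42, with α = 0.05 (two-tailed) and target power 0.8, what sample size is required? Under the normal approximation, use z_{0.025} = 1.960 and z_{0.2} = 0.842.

Fisher's z: C = ½·ln((1+r)/(1−r)) = ½·ln(2.4483) = 0.4477.
n = ((z_{α/2} + z_β)/C)² + 3.
(1.960 + 0.842) / 0.4477 = 2.802 / 0.4477 = 6.259.
n = 6.259² + 3 = 39.17 + 3 = 42.2.
Round up.

n = 43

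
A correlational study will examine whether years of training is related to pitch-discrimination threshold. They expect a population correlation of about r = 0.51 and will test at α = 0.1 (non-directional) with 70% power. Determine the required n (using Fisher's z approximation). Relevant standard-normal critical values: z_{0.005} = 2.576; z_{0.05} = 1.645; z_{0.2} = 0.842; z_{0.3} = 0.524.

Fisher's z: C = ½·ln((1+r)/(1−r)) = ½·ln(3.0816) = 0.5627.
n = ((z_{α/2} + z_β)/C)² + 3.
(1.645 + 0.524) / 0.5627 = 2.169 / 0.5627 = 3.855.
n = 3.855² + 3 = 14.86 + 3 = 17.9.
Round up.

n = 18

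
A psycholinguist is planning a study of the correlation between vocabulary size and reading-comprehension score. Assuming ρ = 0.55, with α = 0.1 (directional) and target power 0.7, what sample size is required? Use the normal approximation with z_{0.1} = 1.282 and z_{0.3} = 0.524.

Fisher's z: C = ½·ln((1+r)/(1−r)) = ½·ln(3.4444) = 0.6184.
n = ((z_{α} + z_β)/C)² + 3.
(1.282 + 0.524) / 0.6184 = 1.806 / 0.6184 = 2.920.
n = 2.920² + 3 = 8.53 + 3 = 11.5.
Round up.

n = 12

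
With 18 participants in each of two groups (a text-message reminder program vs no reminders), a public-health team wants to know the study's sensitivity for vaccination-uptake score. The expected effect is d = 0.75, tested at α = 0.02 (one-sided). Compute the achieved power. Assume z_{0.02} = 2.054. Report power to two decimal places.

For two equal groups, power = Φ(d·√(n/2) − z_{α}).
d·√(n/2) = 0.75 × √(18/2) = 0.75 × 3.000 = 2.250.
z_β = 2.250 − 2.054 = 0.196.
Power = Φ(0.196) = 0.578.

power ≈ 0.58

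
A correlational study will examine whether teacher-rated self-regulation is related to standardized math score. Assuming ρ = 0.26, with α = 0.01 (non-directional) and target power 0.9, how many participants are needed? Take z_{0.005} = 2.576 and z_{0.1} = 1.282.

Fisher's z: C = ½·ln((1+r)/(1−r)) = ½·ln(1.7027) = 0.2661.
n = ((z_{α/2} + z_β)/C)² + 3.
(2.576 + 1.282) / 0.2661 = 3.858 / 0.2661 = 14.498.
n = 14.498² + 3 = 210.20 + 3 = 213.2.
Round up.

n = 214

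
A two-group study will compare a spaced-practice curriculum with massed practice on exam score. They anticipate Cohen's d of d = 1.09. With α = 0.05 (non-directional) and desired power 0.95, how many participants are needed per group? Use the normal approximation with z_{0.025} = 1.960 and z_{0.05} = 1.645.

n = 22 per group

For two independent groups with equal n: n = 2·((z_{α/2} + z_β) / d)².
z_{α/2} + z_β = 1.960 + 1.645 = 3.605.
n = 2 × (3.605 / 1.09)² = 2 × 3.307² = 2 × 10.94 = 21.9.
Round up to the next whole participant.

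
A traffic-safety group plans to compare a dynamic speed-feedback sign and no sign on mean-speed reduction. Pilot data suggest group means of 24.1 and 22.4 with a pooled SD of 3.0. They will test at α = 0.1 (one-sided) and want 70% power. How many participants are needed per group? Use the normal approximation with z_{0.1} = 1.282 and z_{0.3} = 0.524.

n = 21 per group

Cohen's d = |M₁ − M₂| / SD_pooled = |24.1 − 22.4| / 3.0 = 1.7 / 3.0 = 0.567.
For two independent groups with equal n: n = 2·((z_{α} + z_β) / d)².
z_{α} + z_β = 1.282 + 0.524 = 1.806.
n = 2 × (1.806 / 0.567)² = 2 × 3.185² = 2 × 10.15 = 20.3.
Round up to the next whole participant.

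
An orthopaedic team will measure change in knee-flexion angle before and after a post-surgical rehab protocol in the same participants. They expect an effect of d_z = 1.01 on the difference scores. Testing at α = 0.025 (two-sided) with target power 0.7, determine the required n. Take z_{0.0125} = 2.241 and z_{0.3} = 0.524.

For a paired (one-sample on differences) test: n = ((z_{α/2} + z_β) / d)².
z_{α/2} + z_β = 2.241 + 0.524 = 2.765.
n = (2.765 / 1.01)² = 2.738² = 7.49.
Round up.

n = 8 pairs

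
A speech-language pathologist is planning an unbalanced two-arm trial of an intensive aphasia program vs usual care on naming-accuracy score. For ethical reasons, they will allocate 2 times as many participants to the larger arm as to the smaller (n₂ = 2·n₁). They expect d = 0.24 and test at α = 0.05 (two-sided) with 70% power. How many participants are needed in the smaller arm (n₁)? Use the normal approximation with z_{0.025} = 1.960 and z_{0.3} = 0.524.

n₁ = 161

With allocation ratio k = n₂/n₁ = 2, Var(x̄₁−x̄₂) = σ²(1/n₁ + 1/(k·n₁)) = σ²·(k+1)/(k·n₁).
So n₁ = (1 + 1/k)·((z_{α/2} + z_β)/d)² = 1.500 × (2.484/0.24)².
n₁ = 1.500 × 107.12 = 160.7.
Round up: n₁ = 161, giving n₂ = 2 × 161 = 322.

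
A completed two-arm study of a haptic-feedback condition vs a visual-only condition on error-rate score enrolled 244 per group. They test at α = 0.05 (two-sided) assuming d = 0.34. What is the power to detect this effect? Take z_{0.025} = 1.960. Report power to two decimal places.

power ≈ 0.96

For two equal groups, power = Φ(d·√(n/2) − z_{α/2}).
d·√(n/2) = 0.34 × √(244/2) = 0.34 × 11.045 = 3.755.
z_β = 3.755 − 1.960 = 1.795.
Power = Φ(1.795) = 0.964.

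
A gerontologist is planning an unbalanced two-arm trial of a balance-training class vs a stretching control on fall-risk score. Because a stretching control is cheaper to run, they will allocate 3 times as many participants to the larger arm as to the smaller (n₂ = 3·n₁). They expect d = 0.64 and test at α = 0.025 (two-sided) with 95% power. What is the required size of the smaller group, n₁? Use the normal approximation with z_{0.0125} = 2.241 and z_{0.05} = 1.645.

n₁ = 50

With allocation ratio k = n₂/n₁ = 3, Var(x̄₁−x̄₂) = σ²(1/n₁ + 1/(k·n₁)) = σ²·(k+1)/(k·n₁).
So n₁ = (1 + 1/k)·((z_{α/2} + z_β)/d)² = 1.333 × (3.886/0.64)².
n₁ = 1.333 × 36.87 = 49.2.
Round up: n₁ = 50, giving n₂ = 3 × 50 = 150.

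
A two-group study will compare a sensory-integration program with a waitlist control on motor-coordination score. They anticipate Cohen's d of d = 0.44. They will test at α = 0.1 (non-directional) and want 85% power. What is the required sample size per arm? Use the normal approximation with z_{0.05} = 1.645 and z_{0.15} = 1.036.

n = 75 per group

For two independent groups with equal n: n = 2·((z_{α/2} + z_β) / d)².
z_{α/2} + z_β = 1.645 + 1.036 = 2.681.
n = 2 × (2.681 / 0.44)² = 2 × 6.093² = 2 × 37.13 = 74.3.
Round up to the next whole participant.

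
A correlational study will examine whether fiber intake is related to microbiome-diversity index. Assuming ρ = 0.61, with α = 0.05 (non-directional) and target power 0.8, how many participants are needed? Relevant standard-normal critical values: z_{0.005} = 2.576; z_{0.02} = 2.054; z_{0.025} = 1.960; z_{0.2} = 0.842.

Fisher's z: C = ½·ln((1+r)/(1−r)) = ½·ln(4.1282) = 0.7089.
n = ((z_{α/2} + z_β)/C)² + 3.
(1.960 + 0.842) / 0.7089 = 2.802 / 0.7089 = 3.953.
n = 3.953² + 3 = 15.62 + 3 = 18.6.
Round up.

n = 19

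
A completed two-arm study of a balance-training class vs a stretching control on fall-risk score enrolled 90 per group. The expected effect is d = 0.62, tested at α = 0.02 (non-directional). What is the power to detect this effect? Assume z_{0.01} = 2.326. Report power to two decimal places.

For two equal groups, power = Φ(d·√(n/2) − z_{α/2}).
d·√(n/2) = 0.62 × √(90/2) = 0.62 × 6.708 = 4.159.
z_β = 4.159 − 2.326 = 1.833.
Power = Φ(1.833) = 0.967.

power ≈ 0.97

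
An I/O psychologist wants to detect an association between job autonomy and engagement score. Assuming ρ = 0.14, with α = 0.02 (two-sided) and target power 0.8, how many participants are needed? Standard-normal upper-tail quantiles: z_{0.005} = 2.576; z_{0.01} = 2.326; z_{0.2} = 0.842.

Fisher's z: C = ½·ln((1+r)/(1−r)) = ½·ln(1.3256) = 0.1409.
n = ((z_{α/2} + z_β)/C)² + 3.
(2.326 + 0.842) / 0.1409 = 3.168 / 0.1409 = 22.484.
n = 22.484² + 3 = 505.53 + 3 = 508.5.
Round up.

n = 509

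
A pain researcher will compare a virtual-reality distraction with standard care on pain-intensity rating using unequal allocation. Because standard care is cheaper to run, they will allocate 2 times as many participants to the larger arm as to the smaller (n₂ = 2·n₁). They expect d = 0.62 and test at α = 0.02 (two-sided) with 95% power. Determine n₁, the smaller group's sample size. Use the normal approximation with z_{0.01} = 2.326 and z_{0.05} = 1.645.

n₁ = 62

With allocation ratio k = n₂/n₁ = 2, Var(x̄₁−x̄₂) = σ²(1/n₁ + 1/(k·n₁)) = σ²·(k+1)/(k·n₁).
So n₁ = (1 + 1/k)·((z_{α/2} + z_β)/d)² = 1.500 × (3.971/0.62)².
n₁ = 1.500 × 41.02 = 61.5.
Round up: n₁ = 62, giving n₂ = 2 × 62 = 124.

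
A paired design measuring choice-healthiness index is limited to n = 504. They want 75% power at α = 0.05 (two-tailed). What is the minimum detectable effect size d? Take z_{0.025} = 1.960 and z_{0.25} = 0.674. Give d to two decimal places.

d_min ≈ 0.12

For a single sample (or paired design) of n = 504: d_min = (z_{α/2} + z_β)/√n.
z-sum = 1.960 + 0.674 = 2.634.
d_min = 2.634 / √504 = 2.634 / 22.450 = 0.117.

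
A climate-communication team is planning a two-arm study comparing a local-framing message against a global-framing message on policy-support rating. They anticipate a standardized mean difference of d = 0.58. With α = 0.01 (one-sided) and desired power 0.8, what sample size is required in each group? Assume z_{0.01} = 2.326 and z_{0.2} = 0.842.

For two independent groups with equal n: n = 2·((z_{α} + z_β) / d)².
z_{α} + z_β = 2.326 + 0.842 = 3.168.
n = 2 × (3.168 / 0.58)² = 2 × 5.462² = 2 × 29.83 = 59.7.
Round up to the next whole participant.

n = 60 per group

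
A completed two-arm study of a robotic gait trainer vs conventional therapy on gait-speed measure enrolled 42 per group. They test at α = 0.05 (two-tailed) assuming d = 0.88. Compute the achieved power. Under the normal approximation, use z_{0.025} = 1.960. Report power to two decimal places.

power ≈ 0.98

For two equal groups, power = Φ(d·√(n/2) − z_{α/2}).
d·√(n/2) = 0.88 × √(42/2) = 0.88 × 4.583 = 4.033.
z_β = 4.033 − 1.960 = 2.073.
Power = Φ(2.073) = 0.981.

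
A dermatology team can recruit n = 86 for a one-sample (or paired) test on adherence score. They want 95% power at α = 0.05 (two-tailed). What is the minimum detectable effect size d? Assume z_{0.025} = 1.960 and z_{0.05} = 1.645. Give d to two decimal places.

For a single sample (or paired design) of n = 86: d_min = (z_{α/2} + z_β)/√n.
z-sum = 1.960 + 1.645 = 3.605.
d_min = 3.605 / √86 = 3.605 / 9.274 = 0.389.

d_min ≈ 0.39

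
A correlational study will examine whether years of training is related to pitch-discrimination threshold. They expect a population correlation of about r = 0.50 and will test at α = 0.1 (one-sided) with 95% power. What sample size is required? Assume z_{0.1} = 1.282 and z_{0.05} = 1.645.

Fisher's z: C = ½·ln((1+r)/(1−r)) = ½·ln(3.0000) = 0.5493.
n = ((z_{α} + z_β)/C)² + 3.
(1.282 + 1.645) / 0.5493 = 2.927 / 0.5493 = 5.329.
n = 5.329² + 3 = 28.39 + 3 = 31.4.
Round up.

n = 32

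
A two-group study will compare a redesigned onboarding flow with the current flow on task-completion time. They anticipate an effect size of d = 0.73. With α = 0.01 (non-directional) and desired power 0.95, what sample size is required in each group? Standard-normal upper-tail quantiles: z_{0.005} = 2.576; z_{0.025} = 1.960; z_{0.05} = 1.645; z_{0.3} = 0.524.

For two independent groups with equal n: n = 2·((z_{α/2} + z_β) / d)².
z_{α/2} + z_β = 2.576 + 1.645 = 4.221.
n = 2 × (4.221 / 0.73)² = 2 × 5.782² = 2 × 33.43 = 66.9.
Round up to the next whole participant.

n = 67 per group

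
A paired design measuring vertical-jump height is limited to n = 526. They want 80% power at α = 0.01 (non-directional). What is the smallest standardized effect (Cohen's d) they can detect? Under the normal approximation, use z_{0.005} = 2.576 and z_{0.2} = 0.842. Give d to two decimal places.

For a single sample (or paired design) of n = 526: d_min = (z_{α/2} + z_β)/√n.
z-sum = 2.576 + 0.842 = 3.418.
d_min = 3.418 / √526 = 3.418 / 22.935 = 0.149.

d_min ≈ 0.15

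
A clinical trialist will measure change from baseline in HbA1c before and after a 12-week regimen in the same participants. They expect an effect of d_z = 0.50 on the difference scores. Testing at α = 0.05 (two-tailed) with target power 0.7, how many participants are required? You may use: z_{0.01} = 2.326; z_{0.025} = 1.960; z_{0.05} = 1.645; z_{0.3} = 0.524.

For a paired (one-sample on differences) test: n = ((z_{α/2} + z_β) / d)².
z_{α/2} + z_β = 1.960 + 0.524 = 2.484.
n = (2.484 / 0.50)² = 4.968² = 24.68.
Round up.

n = 25 pairs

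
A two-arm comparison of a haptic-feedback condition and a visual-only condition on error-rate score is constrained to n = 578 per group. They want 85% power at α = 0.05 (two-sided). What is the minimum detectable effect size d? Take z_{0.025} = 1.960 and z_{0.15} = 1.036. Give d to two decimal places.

d_min ≈ 0.18

For two independent groups of n = 578 each: d_min = (z_{α/2} + z_β)·√(2/n).
z-sum = 1.960 + 1.036 = 2.996.
d_min = 2.996 × √(2/578) = 2.996 × 0.0588 = 0.176.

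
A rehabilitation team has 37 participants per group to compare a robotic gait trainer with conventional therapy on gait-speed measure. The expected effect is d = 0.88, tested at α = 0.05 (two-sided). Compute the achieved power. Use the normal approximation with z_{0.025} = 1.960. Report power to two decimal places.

For two equal groups, power = Φ(d·√(n/2) − z_{α/2}).
d·√(n/2) = 0.88 × √(37/2) = 0.88 × 4.301 = 3.785.
z_β = 3.785 − 1.960 = 1.825.
Power = Φ(1.825) = 0.966.

power ≈ 0.97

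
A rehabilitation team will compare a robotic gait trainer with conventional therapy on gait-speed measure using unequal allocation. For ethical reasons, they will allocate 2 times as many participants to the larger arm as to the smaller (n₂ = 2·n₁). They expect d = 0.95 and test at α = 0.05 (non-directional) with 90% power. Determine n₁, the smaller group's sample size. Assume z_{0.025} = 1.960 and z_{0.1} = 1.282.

n₁ = 18

With allocation ratio k = n₂/n₁ = 2, Var(x̄₁−x̄₂) = σ²(1/n₁ + 1/(k·n₁)) = σ²·(k+1)/(k·n₁).
So n₁ = (1 + 1/k)·((z_{α/2} + z_β)/d)² = 1.500 × (3.242/0.95)².
n₁ = 1.500 × 11.65 = 17.5.
Round up: n₁ = 18, giving n₂ = 2 × 18 = 36.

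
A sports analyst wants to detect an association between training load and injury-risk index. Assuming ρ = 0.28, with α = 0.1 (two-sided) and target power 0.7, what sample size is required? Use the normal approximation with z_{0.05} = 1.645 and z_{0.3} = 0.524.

n = 60

Fisher's z: C = ½·ln((1+r)/(1−r)) = ½·ln(1.7778) = 0.2877.
n = ((z_{α/2} + z_β)/C)² + 3.
(1.645 + 0.524) / 0.2877 = 2.169 / 0.2877 = 7.539.
n = 7.539² + 3 = 56.84 + 3 = 59.8.
Round up.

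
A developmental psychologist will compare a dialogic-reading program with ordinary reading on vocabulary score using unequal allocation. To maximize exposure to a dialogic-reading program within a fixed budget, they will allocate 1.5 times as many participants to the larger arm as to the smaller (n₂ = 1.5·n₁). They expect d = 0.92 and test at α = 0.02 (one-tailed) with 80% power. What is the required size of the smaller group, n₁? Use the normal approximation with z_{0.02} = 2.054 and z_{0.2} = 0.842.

With allocation ratio k = n₂/n₁ = 1.5, Var(x̄₁−x̄₂) = σ²(1/n₁ + 1/(k·n₁)) = σ²·(k+1)/(k·n₁).
So n₁ = (1 + 1/k)·((z_{α} + z_β)/d)² = 1.667 × (2.896/0.92)².
n₁ = 1.667 × 9.91 = 16.5.
Round up: n₁ = 17, giving n₂ = ⌈1.5 × 17⌉ = ⌈25.5⌉ = 26.

n₁ = 17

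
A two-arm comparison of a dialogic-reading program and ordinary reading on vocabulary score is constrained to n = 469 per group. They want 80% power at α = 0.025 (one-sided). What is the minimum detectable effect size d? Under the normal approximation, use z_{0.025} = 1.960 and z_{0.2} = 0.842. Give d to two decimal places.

d_min ≈ 0.18

For two independent groups of n = 469 each: d_min = (z_{α} + z_β)·√(2/n).
z-sum = 1.960 + 0.842 = 2.802.
d_min = 2.802 × √(2/469) = 2.802 × 0.0653 = 0.183.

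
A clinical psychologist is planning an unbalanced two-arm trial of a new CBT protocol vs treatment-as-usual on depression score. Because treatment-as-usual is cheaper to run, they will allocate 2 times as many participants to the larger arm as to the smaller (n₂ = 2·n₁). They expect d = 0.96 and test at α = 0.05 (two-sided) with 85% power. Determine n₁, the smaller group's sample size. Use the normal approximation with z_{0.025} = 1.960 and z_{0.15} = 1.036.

With allocation ratio k = n₂/n₁ = 2, Var(x̄₁−x̄₂) = σ²(1/n₁ + 1/(k·n₁)) = σ²·(k+1)/(k·n₁).
So n₁ = (1 + 1/k)·((z_{α/2} + z_β)/d)² = 1.500 × (2.996/0.96)².
n₁ = 1.500 × 9.74 = 14.6.
Round up: n₁ = 15, giving n₂ = 2 × 15 = 30.

n₁ = 15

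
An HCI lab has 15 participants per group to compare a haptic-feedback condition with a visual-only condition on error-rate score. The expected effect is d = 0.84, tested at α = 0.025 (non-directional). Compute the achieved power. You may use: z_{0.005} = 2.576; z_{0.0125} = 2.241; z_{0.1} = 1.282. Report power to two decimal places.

For two equal groups, power = Φ(d·√(n/2) − z_{α/2}).
d·√(n/2) = 0.84 × √(15/2) = 0.84 × 2.739 = 2.300.
z_β = 2.300 − 2.241 = 0.059.
Power = Φ(0.059) = 0.524.

power ≈ 0.52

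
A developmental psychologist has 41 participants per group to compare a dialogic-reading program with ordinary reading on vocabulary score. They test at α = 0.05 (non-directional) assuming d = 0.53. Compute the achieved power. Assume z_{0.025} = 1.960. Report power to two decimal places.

For two equal groups, power = Φ(d·√(n/2) − z_{α/2}).
d·√(n/2) = 0.53 × √(41/2) = 0.53 × 4.528 = 2.400.
z_β = 2.400 − 1.960 = 0.440.
Power = Φ(0.440) = 0.670.

power ≈ 0.67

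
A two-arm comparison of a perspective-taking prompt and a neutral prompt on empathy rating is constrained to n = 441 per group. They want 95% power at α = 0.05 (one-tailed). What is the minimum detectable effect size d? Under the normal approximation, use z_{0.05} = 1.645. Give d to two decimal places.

For two independent groups of n = 441 each: d_min = (z_{α} + z_β)·√(2/n).
z-sum = 1.645 + 1.645 = 3.290.
d_min = 3.290 × √(2/441) = 3.290 × 0.0673 = 0.222.

d_min ≈ 0.22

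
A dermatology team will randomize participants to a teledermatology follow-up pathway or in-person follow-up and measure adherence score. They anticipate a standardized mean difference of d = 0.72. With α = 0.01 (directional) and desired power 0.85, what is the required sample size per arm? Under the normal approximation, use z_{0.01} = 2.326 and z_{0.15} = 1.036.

For two independent groups with equal n: n = 2·((z_{α} + z_β) / d)².
z_{α} + z_β = 2.326 + 1.036 = 3.362.
n = 2 × (3.362 / 0.72)² = 2 × 4.669² = 2 × 21.80 = 43.6.
Round up to the next whole participant.

n = 44 per group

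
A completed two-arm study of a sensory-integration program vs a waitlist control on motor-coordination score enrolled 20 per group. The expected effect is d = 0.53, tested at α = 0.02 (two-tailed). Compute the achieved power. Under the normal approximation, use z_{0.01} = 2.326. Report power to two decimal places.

For two equal groups, power = Φ(d·√(n/2) − z_{α/2}).
d·√(n/2) = 0.53 × √(20/2) = 0.53 × 3.162 = 1.676.
z_β = 1.676 − 2.326 = -0.650.
Power = Φ(-0.650) = 0.258.

power ≈ 0.26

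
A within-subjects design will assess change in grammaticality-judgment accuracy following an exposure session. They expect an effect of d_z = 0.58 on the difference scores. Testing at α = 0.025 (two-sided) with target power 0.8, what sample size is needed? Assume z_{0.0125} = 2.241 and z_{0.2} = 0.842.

n = 29 pairs

For a paired (one-sample on differences) test: n = ((z_{α/2} + z_β) / d)².
z_{α/2} + z_β = 2.241 + 0.842 = 3.083.
n = (3.083 / 0.58)² = 5.316² = 28.25.
Round up.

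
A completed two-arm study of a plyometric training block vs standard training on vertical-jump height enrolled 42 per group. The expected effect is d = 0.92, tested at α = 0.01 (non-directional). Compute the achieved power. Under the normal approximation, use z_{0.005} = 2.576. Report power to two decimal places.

power ≈ 0.95

For two equal groups, power = Φ(d·√(n/2) − z_{α/2}).
d·√(n/2) = 0.92 × √(42/2) = 0.92 × 4.583 = 4.216.
z_β = 4.216 − 2.576 = 1.640.
Power = Φ(1.640) = 0.949.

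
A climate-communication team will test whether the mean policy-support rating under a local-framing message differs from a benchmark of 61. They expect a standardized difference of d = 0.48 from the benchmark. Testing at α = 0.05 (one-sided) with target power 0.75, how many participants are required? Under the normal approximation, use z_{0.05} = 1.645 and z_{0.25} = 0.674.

For a one-sample test: n = ((z_{α} + z_β) / d)².
z_{α} + z_β = 1.645 + 0.674 = 2.319.
n = (2.319 / 0.48)² = 4.831² = 23.34.
Round up.

n = 24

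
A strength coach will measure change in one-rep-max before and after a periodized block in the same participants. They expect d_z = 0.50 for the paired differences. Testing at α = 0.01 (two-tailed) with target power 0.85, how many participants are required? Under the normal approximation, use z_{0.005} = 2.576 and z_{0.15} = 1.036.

n = 53 pairs

For a paired (one-sample on differences) test: n = ((z_{α/2} + z_β) / d)².
z_{α/2} + z_β = 2.576 + 1.036 = 3.612.
n = (3.612 / 0.50)² = 7.224² = 52.19.
Round up.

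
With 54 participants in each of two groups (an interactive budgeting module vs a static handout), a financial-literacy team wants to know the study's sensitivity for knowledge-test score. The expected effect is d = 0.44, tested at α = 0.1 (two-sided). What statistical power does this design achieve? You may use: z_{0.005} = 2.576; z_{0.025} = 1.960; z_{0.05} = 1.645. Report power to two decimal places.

For two equal groups, power = Φ(d·√(n/2) − z_{α/2}).
d·√(n/2) = 0.44 × √(54/2) = 0.44 × 5.196 = 2.286.
z_β = 2.286 − 1.645 = 0.641.
Power = Φ(0.641) = 0.739.

power ≈ 0.74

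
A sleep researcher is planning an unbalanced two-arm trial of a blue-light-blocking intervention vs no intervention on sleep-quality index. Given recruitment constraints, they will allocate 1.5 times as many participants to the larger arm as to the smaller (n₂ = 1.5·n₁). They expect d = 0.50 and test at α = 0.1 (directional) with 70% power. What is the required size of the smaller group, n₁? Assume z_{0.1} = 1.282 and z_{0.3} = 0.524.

n₁ = 22

With allocation ratio k = n₂/n₁ = 1.5, Var(x̄₁−x̄₂) = σ²(1/n₁ + 1/(k·n₁)) = σ²·(k+1)/(k·n₁).
So n₁ = (1 + 1/k)·((z_{α} + z_β)/d)² = 1.667 × (1.806/0.50)².
n₁ = 1.667 × 13.05 = 21.7.
Round up: n₁ = 22, giving n₂ = 1.5 × 22 = 33.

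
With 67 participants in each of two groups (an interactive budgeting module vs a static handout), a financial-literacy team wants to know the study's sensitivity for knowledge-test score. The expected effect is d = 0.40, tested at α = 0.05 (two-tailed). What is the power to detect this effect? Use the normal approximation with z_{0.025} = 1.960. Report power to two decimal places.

For two equal groups, power = Φ(d·√(n/2) − z_{α/2}).
d·√(n/2) = 0.40 × √(67/2) = 0.40 × 5.788 = 2.315.
z_β = 2.315 − 1.960 = 0.355.
Power = Φ(0.355) = 0.639.

power ≈ 0.64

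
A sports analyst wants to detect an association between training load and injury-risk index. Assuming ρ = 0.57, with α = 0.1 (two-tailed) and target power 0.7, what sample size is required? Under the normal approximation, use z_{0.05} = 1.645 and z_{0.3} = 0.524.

n = 15

Fisher's z: C = ½·ln((1+r)/(1−r)) = ½·ln(3.6512) = 0.6475.
n = ((z_{α/2} + z_β)/C)² + 3.
(1.645 + 0.524) / 0.6475 = 2.169 / 0.6475 = 3.350.
n = 3.350² + 3 = 11.22 + 3 = 14.2.
Round up.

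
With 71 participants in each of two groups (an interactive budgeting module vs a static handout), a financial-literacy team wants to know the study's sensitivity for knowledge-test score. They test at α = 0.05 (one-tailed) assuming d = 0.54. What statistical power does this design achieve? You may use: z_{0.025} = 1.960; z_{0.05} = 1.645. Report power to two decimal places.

power ≈ 0.94

For two equal groups, power = Φ(d·√(n/2) − z_{α}).
d·√(n/2) = 0.54 × √(71/2) = 0.54 × 5.958 = 3.217.
z_β = 3.217 − 1.645 = 1.572.
Power = Φ(1.572) = 0.942.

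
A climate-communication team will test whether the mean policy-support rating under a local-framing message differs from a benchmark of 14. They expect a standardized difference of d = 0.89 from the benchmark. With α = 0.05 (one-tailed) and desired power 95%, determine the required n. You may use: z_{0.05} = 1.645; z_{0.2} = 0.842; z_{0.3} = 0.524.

n = 14

For a one-sample test: n = ((z_{α} + z_β) / d)².
z_{α} + z_β = 1.645 + 1.645 = 3.290.
n = (3.290 / 0.89)² = 3.697² = 13.67.
Round up.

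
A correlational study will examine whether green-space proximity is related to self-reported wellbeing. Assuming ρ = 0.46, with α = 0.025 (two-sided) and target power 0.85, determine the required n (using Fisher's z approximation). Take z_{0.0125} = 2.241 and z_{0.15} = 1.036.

Fisher's z: C = ½·ln((1+r)/(1−r)) = ½·ln(2.7037) = 0.4973.
n = ((z_{α/2} + z_β)/C)² + 3.
(2.241 + 1.036) / 0.4973 = 3.277 / 0.4973 = 6.590.
n = 6.590² + 3 = 43.42 + 3 = 46.4.
Round up.

n = 47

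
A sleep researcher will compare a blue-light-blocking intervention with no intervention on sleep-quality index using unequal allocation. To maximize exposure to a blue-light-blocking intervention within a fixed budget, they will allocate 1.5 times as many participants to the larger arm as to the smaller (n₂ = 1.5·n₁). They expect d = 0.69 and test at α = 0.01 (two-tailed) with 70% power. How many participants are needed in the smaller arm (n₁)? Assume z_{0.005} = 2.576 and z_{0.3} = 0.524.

n₁ = 34

With allocation ratio k = n₂/n₁ = 1.5, Var(x̄₁−x̄₂) = σ²(1/n₁ + 1/(k·n₁)) = σ²·(k+1)/(k·n₁).
So n₁ = (1 + 1/k)·((z_{α/2} + z_β)/d)² = 1.667 × (3.100/0.69)².
n₁ = 1.667 × 20.18 = 33.6.
Round up: n₁ = 34, giving n₂ = 1.5 × 34 = 51.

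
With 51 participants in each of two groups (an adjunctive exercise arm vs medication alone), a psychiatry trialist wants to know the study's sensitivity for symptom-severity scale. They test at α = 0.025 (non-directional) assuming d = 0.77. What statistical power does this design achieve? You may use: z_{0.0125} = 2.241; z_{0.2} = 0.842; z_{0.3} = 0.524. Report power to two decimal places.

power ≈ 0.95

For two equal groups, power = Φ(d·√(n/2) − z_{α/2}).
d·√(n/2) = 0.77 × √(51/2) = 0.77 × 5.050 = 3.888.
z_β = 3.888 − 2.241 = 1.647.
Power = Φ(1.647) = 0.950.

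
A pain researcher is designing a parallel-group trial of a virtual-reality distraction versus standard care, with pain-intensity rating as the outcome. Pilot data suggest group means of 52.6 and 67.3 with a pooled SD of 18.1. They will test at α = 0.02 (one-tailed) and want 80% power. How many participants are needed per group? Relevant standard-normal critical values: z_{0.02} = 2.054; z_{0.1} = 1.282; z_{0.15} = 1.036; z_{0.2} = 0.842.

Cohen's d = |M₁ − M₂| / SD_pooled = |52.6 − 67.3| / 18.1 = 14.7 / 18.1 = 0.812.
For two independent groups with equal n: n = 2·((z_{α} + z_β) / d)².
z_{α} + z_β = 2.054 + 0.842 = 2.896.
n = 2 × (2.896 / 0.812)² = 2 × 3.567² = 2 × 12.72 = 25.4.
Round up to the next whole participant.

n = 26 per group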